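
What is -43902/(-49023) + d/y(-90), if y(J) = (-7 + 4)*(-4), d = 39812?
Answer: 54228625/16341 ≈ 3318.6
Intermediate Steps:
y(J) = 12 (y(J) = -3*(-4) = 12)
-43902/(-49023) + d/y(-90) = -43902/(-49023) + 39812/12 = -43902*(-1/49023) + 39812*(1/12) = 4878/5447 + 9953/3 = 54228625/16341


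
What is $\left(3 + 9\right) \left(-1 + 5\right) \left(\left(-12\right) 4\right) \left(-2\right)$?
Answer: $4608$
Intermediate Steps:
$\left(3 + 9\right) \left(-1 + 5\right) \left(\left(-12\right) 4\right) \left(-2\right) = 12 \cdot 4 \left(-48\right) \left(-2\right) = 48 \left(-48\right) \left(-2\right) = \left(-2304\right) \left(-2\right) = 4608$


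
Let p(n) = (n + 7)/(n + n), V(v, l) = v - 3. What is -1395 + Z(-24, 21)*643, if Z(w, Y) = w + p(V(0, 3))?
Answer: -51767/3 ≈ -17256.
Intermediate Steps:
V(v, l) = -3 + v
p(n) = (7 + n)/(2*n) (p(n) = (7 + n)/((2*n)) = (7 + n)*(1/(2*n)) = (7 + n)/(2*n))
Z(w, Y) = -2/3 + w (Z(w, Y) = w + (7 + (-3 + 0))/(2*(-3 + 0)) = w + (1/2)*(7 - 3)/(-3) = w + (1/2)*(-1/3)*4 = w - 2/3 = -2/3 + w)
-1395 + Z(-24, 21)*643 = -1395 + (-2/3 - 24)*643 = -1395 - 74/3*643 = -1395 - 47582/3 = -51767/3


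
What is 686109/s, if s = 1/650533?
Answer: 446336546097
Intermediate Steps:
s = 1/650533 ≈ 1.5372e-6
686109/s = 686109/(1/650533) = 686109*650533 = 446336546097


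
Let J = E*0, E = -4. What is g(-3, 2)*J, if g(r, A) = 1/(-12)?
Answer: 0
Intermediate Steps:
g(r, A) = -1/12
J = 0 (J = -4*0 = 0)
g(-3, 2)*J = -1/12*0 = 0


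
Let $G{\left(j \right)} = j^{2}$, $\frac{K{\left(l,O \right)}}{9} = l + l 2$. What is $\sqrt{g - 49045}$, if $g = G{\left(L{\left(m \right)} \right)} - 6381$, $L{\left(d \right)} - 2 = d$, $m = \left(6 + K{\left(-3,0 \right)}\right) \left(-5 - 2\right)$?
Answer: $\sqrt{222303} \approx 471.49$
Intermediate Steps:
$K{\left(l,O \right)} = 27 l$ ($K{\left(l,O \right)} = 9 \left(l + l 2\right) = 9 \left(l + 2 l\right) = 9 \cdot 3 l = 27 l$)
$m = 525$ ($m = \left(6 + 27 \left(-3\right)\right) \left(-5 - 2\right) = \left(6 - 81\right) \left(-7\right) = \left(-75\right) \left(-7\right) = 525$)
$L{\left(d \right)} = 2 + d$
$g = 271348$ ($g = \left(2 + 525\right)^{2} - 6381 = 527^{2} - 6381 = 277729 - 6381 = 271348$)
$\sqrt{g - 49045} = \sqrt{271348 - 49045} = \sqrt{222303}$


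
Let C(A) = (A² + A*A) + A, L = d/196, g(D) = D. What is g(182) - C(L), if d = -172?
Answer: 435391/2401 ≈ 181.34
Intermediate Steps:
L = -43/49 (L = -172/196 = -172*1/196 = -43/49 ≈ -0.87755)
C(A) = A + 2*A² (C(A) = (A² + A²) + A = 2*A² + A = A + 2*A²)
g(182) - C(L) = 182 - (-43)*(1 + 2*(-43/49))/49 = 182 - (-43)*(1 - 86/49)/49 = 182 - (-43)*(-37)/(49*49) = 182 - 1*1591/2401 = 182 - 1591/2401 = 435391/2401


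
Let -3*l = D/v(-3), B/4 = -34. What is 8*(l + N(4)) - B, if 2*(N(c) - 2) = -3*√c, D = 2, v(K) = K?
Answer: 1168/9 ≈ 129.78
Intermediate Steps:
B = -136 (B = 4*(-34) = -136)
N(c) = 2 - 3*√c/2 (N(c) = 2 + (-3*√c)/2 = 2 - 3*√c/2)
l = 2/9 (l = -2/(3*(-3)) = -2*(-1)/(3*3) = -⅓*(-⅔) = 2/9 ≈ 0.22222)
8*(l + N(4)) - B = 8*(2/9 + (2 - 3*√4/2)) - 1*(-136) = 8*(2/9 + (2 - 3/2*2)) + 136 = 8*(2/9 + (2 - 3)) + 136 = 8*(2/9 - 1) + 136 = 8*(-7/9) + 136 = -56/9 + 136 = 1168/9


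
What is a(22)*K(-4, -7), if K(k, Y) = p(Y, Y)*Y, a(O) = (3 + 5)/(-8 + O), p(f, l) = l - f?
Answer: 0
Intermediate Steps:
a(O) = 8/(-8 + O)
K(k, Y) = 0 (K(k, Y) = (Y - Y)*Y = 0*Y = 0)
a(22)*K(-4, -7) = (8/(-8 + 22))*0 = (8/14)*0 = (8*(1/14))*0 = (4/7)*0 = 0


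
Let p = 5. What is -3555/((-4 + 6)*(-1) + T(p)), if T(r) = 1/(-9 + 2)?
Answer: 1659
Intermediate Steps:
T(r) = -⅐ (T(r) = 1/(-7) = -⅐)
-3555/((-4 + 6)*(-1) + T(p)) = -3555/((-4 + 6)*(-1) - ⅐) = -3555/(2*(-1) - ⅐) = -3555/(-2 - ⅐) = -3555/(-15/7) = -7/15*(-3555) = 1659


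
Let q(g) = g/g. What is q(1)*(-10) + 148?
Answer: 138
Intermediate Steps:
q(g) = 1
q(1)*(-10) + 148 = 1*(-10) + 148 = -10 + 148 = 138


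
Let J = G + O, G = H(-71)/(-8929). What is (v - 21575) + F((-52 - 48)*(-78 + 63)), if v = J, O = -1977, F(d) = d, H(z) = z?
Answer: -196902237/8929 ≈ -22052.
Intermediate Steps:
G = 71/8929 (G = -71/(-8929) = -71*(-1/8929) = 71/8929 ≈ 0.0079516)
J = -17652562/8929 (J = 71/8929 - 1977 = -17652562/8929 ≈ -1977.0)
v = -17652562/8929 ≈ -1977.0
(v - 21575) + F((-52 - 48)*(-78 + 63)) = (-17652562/8929 - 21575) + (-52 - 48)*(-78 + 63) = -210295737/8929 - 100*(-15) = -210295737/8929 + 1500 = -196902237/8929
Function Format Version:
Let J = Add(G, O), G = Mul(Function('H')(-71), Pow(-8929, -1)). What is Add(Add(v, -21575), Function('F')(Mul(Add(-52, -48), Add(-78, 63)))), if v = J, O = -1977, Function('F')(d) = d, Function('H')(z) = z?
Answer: Rational(-196902237, 8929) ≈ -22052.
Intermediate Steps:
G = Rational(71, 8929) (G = Mul(-71, Pow(-8929, -1)) = Mul(-71, Rational(-1, 8929)) = Rational(71, 8929) ≈ 0.0079516)
J = Rational(-17652562, 8929) (J = Add(Rational(71, 8929), -1977) = Rational(-17652562, 8929) ≈ -1977.0)
v = Rational(-17652562, 8929) ≈ -1977.0
Add(Add(v, -21575), Function('F')(Mul(Add(-52, -48), Add(-78, 63)))) = Add(Add(Rational(-17652562, 8929), -21575), Mul(Add(-52, -48), Add(-78, 63))) = Add(Rational(-210295737, 8929), Mul(-100, -15)) = Add(Rational(-210295737, 8929), 1500) = Rational(-196902237, 8929)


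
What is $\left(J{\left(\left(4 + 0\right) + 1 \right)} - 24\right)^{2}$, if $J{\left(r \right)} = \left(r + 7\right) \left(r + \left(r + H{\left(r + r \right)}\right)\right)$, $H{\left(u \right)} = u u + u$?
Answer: $2005056$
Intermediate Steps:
$H{\left(u \right)} = u + u^{2}$ ($H{\left(u \right)} = u^{2} + u = u + u^{2}$)
$J{\left(r \right)} = \left(7 + r\right) \left(2 r + 2 r \left(1 + 2 r\right)\right)$ ($J{\left(r \right)} = \left(r + 7\right) \left(r + \left(r + \left(r + r\right) \left(1 + \left(r + r\right)\right)\right)\right) = \left(7 + r\right) \left(r + \left(r + 2 r \left(1 + 2 r\right)\right)\right) = \left(7 + r\right) \left(2 r + 2 r \left(1 + 2 r\right)\right)$)
$\left(J{\left(\left(4 + 0\right) + 1 \right)} - 24\right)^{2} = \left(4 \left(\left(4 + 0\right) + 1\right) \left(7 + \left(\left(4 + 0\right) + 1\right)^{2} + 8 \left(\left(4 + 0\right) + 1\right)\right) - 24\right)^{2} = \left(4 \left(4 + 1\right) \left(7 + \left(4 + 1\right)^{2} + 8 \left(4 + 1\right)\right) - 24\right)^{2} = \left(4 \cdot 5 \left(7 + 5^{2} + 8 \cdot 5\right) - 24\right)^{2} = \left(4 \cdot 5 \left(7 + 25 + 40\right) - 24\right)^{2} = \left(4 \cdot 5 \cdot 72 - 24\right)^{2} = \left(1440 - 24\right)^{2} = 1416^{2} = 2005056$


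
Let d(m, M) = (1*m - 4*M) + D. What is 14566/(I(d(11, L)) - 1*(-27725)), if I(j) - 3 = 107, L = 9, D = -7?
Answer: 14566/27835 ≈ 0.52330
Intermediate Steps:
d(m, M) = -7 + m - 4*M (d(m, M) = (1*m - 4*M) - 7 = (m - 4*M) - 7 = -7 + m - 4*M)
I(j) = 110 (I(j) = 3 + 107 = 110)
14566/(I(d(11, L)) - 1*(-27725)) = 14566/(110 - 1*(-27725)) = 14566/(110 + 27725) = 14566/27835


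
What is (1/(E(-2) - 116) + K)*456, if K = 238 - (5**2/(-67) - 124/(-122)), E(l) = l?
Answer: 26098019772/241133 ≈ 1.0823e+5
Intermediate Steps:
K = 970077/4087 (K = 238 - (25*(-1/67) - 124*(-1/122)) = 238 - (-25/67 + 62/61) = 238 - 1*2629/4087 = 238 - 2629/4087 = 970077/4087 ≈ 237.36)
(1/(E(-2) - 116) + K)*456 = (1/(-2 - 116) + 970077/4087)*456 = (1/(-118) + 970077/4087)*456 = (-1/118 + 970077/4087)*456 = (114464999/482266)*456 = 26098019772/241133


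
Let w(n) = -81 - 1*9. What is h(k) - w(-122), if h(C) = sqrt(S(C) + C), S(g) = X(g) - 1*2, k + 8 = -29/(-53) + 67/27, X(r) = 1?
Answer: 90 + I*sqrt(1358655)/477 ≈ 90.0 + 2.4436*I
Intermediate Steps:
w(n) = -90 (w(n) = -81 - 9 = -90)
k = -7114/1431 (k = -8 + (-29/(-53) + 67/27) = -8 + (-29*(-1/53) + 67*(1/27)) = -8 + (29/53 + 67/27) = -8 + 4334/1431 = -7114/1431 ≈ -4.9714)
S(g) = -1 (S(g) = 1 - 1*2 = 1 - 2 = -1)
h(C) = sqrt(-1 + C)
h(k) - w(-122) = sqrt(-1 - 7114/1431) - 1*(-90) = sqrt(-8545/1431) + 90 = I*sqrt(1358655)/477 + 90 = 90 + I*sqrt(1358655)/477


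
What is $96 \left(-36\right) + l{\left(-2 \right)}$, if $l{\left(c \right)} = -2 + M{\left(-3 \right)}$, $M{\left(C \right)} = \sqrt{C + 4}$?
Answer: $-3457$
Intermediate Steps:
$M{\left(C \right)} = \sqrt{4 + C}$
$l{\left(c \right)} = -1$ ($l{\left(c \right)} = -2 + \sqrt{4 - 3} = -2 + \sqrt{1} = -2 + 1 = -1$)
$96 \left(-36\right) + l{\left(-2 \right)} = 96 \left(-36\right) - 1 = -3456 - 1 = -3457$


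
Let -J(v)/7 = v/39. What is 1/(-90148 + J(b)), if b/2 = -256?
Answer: -39/3512188 ≈ -1.1104e-5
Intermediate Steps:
b = -512 (b = 2*(-256) = -512)
J(v) = -7*v/39
1/(-90148 + J(b)) = 1/(-90148 - 7/39*(-512)) = 1/(-90148 + 3584/39) = 1/(-3512188/39) = -39/3512188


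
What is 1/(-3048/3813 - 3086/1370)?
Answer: -870635/2657113 ≈ -0.32766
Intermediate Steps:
1/(-3048/3813 - 3086/1370) = 1/(-3048*1/3813 - 3086*1/1370) = 1/(-1016/1271 - 1543/685) = 1/(-2657113/870635) = -870635/2657113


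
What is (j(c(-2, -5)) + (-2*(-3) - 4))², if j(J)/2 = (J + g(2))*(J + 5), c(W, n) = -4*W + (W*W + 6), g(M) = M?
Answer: 850084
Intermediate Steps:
c(W, n) = 6 + W² - 4*W (c(W, n) = -4*W + (W² + 6) = -4*W + (6 + W²) = 6 + W² - 4*W)
j(J) = 2*(2 + J)*(5 + J) (j(J) = 2*((J + 2)*(J + 5)) = 2*((2 + J)*(5 + J)) = 2*(2 + J)*(5 + J))
(j(c(-2, -5)) + (-2*(-3) - 4))² = ((20 + 2*(6 + (-2)² - 4*(-2))² + 14*(6 + (-2)² - 4*(-2))) + (-2*(-3) - 4))² = ((20 + 2*(6 + 4 + 8)² + 14*(6 + 4 + 8)) + (6 - 4))² = ((20 + 2*18² + 14*18) + 2)² = ((20 + 2*324 + 252) + 2)² = ((20 + 648 + 252) + 2)² = (920 + 2)² = 922² = 850084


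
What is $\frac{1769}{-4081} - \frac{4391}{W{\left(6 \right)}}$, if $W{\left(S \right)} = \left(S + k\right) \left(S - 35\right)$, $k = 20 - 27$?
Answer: $- \frac{17970972}{118349} \approx -151.85$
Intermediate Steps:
$k = -7$ ($k = 20 - 27 = -7$)
$W{\left(S \right)} = \left(-35 + S\right) \left(-7 + S\right)$ ($W{\left(S \right)} = \left(S - 7\right) \left(S - 35\right) = \left(-7 + S\right) \left(-35 + S\right) = \left(-35 + S\right) \left(-7 + S\right)$)
$\frac{1769}{-4081} - \frac{4391}{W{\left(6 \right)}} = \frac{1769}{-4081} - \frac{4391}{245 + 6^{2} - 252} = 1769 \left(- \frac{1}{4081}\right) - \frac{4391}{245 + 36 - 252} = - \frac{1769}{4081} - \frac{4391}{29} = - \frac{17970972}{118349}$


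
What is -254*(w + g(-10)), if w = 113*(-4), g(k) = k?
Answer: 117348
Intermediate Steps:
w = -452
-254*(w + g(-10)) = -254*(-452 - 10) = -254*(-462) = 117348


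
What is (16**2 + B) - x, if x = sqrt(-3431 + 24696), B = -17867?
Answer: -17611 - sqrt(21265) ≈ -17757.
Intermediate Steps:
x = sqrt(21265) ≈ 145.83
(16**2 + B) - x = (16**2 - 17867) - sqrt(21265) = (256 - 17867) - sqrt(21265) = -17611 - sqrt(21265)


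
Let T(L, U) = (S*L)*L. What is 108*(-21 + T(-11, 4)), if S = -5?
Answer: -67608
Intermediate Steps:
T(L, U) = -5*L² (T(L, U) = (-5*L)*L = -5*L²)
108*(-21 + T(-11, 4)) = 108*(-21 - 5*(-11)²) = 108*(-21 - 5*121) = 108*(-21 - 605) = 108*(-626) = -67608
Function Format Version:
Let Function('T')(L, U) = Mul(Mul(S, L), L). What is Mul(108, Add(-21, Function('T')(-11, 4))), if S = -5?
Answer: -67608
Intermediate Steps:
Function('T')(L, U) = Mul(-5, Pow(L, 2)) (Function('T')(L, U) = Mul(Mul(-5, L), L) = Mul(-5, Pow(L, 2)))
Mul(108, Add(-21, Function('T')(-11, 4))) = Mul(108, Add(-21, Mul(-5, Pow(-11, 2)))) = Mul(108, Add(-21, Mul(-5, 121))) = Mul(108, Add(-21, -605)) = Mul(108, -626) = -67608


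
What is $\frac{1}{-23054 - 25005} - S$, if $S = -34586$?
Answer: $\frac{1662168573}{48059} \approx 34586.0$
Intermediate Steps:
$\frac{1}{-23054 - 25005} - S = \frac{1}{-23054 - 25005} - -34586 = \frac{1}{-23054 - 25005} + 34586 = \frac{1}{-48059} + 34586 = - \frac{1}{48059} + 34586 = \frac{1662168573}{48059}$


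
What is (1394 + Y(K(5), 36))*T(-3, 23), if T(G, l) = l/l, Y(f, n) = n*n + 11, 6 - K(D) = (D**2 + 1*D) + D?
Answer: 2701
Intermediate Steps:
K(D) = 6 - D**2 - 2*D (K(D) = 6 - ((D**2 + 1*D) + D) = 6 - ((D**2 + D) + D) = 6 - ((D + D**2) + D) = 6 - (D**2 + 2*D) = 6 + (-D**2 - 2*D) = 6 - D**2 - 2*D)
Y(f, n) = 11 + n**2 (Y(f, n) = n**2 + 11 = 11 + n**2)
T(G, l) = 1
(1394 + Y(K(5), 36))*T(-3, 23) = (1394 + (11 + 36**2))*1 = (1394 + (11 + 1296))*1 = (1394 + 1307)*1 = 2701*1 = 2701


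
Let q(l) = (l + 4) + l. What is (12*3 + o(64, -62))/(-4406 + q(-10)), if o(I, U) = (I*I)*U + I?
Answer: 126926/2211 ≈ 57.407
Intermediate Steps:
o(I, U) = I + U*I² (o(I, U) = I²*U + I = U*I² + I = I + U*I²)
q(l) = 4 + 2*l (q(l) = (4 + l) + l = 4 + 2*l)
(12*3 + o(64, -62))/(-4406 + q(-10)) = (12*3 + 64*(1 + 64*(-62)))/(-4406 + (4 + 2*(-10))) = (36 + 64*(1 - 3968))/(-4406 + (4 - 20)) = (36 + 64*(-3967))/(-4406 - 16) = (36 - 253888)/(-4422) = -253852*(-1/4422) = 126926/2211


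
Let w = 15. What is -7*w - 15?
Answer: -120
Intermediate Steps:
-7*w - 15 = -7*15 - 15 = -105 - 15 = -120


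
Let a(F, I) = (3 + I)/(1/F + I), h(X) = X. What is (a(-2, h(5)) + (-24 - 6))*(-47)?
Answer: 11938/9 ≈ 1326.4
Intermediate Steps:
a(F, I) = (3 + I)/(I + 1/F)
(a(-2, h(5)) + (-24 - 6))*(-47) = (-2*(3 + 5)/(1 - 2*5) + (-24 - 6))*(-47) = (-2*8/(1 - 10) - 30)*(-47) = (-2*8/(-9) - 30)*(-47) = (-2*(-⅑)*8 - 30)*(-47) = (16/9 - 30)*(-47) = -254/9*(-47) = 11938/9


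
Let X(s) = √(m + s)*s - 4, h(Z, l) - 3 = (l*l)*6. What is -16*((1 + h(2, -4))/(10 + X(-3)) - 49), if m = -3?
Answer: 2032/3 - 160*I*√6/3 ≈ 677.33 - 130.64*I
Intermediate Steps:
h(Z, l) = 3 + 6*l² (h(Z, l) = 3 + (l*l)*6 = 3 + l²*6 = 3 + 6*l²)
X(s) = -4 + s*√(-3 + s) (X(s) = √(-3 + s)*s - 4 = s*√(-3 + s) - 4 = -4 + s*√(-3 + s))
-16*((1 + h(2, -4))/(10 + X(-3)) - 49) = -16*((1 + (3 + 6*(-4)²))/(10 + (-4 - 3*√(-3 - 3))) - 49) = -16*((1 + (3 + 6*16))/(10 + (-4 - 3*I*√6)) - 49) = -16*((1 + (3 + 96))/(10 + (-4 - 3*I*√6)) - 49) = -16*((1 + 99)/(10 + (-4 - 3*I*√6)) - 49) = -16*(100/(6 - 3*I*√6) - 49) = -16*(-49 + 100/(6 - 3*I*√6)) = 784 - 1600/(6 - 3*I*√6)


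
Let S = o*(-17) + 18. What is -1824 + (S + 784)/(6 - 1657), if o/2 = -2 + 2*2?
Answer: -3012158/1651 ≈ -1824.4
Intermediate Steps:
o = 4 (o = 2*(-2 + 2*2) = 2*(-2 + 4) = 2*2 = 4)
S = -50 (S = 4*(-17) + 18 = -68 + 18 = -50)
-1824 + (S + 784)/(6 - 1657) = -1824 + (-50 + 784)/(6 - 1657) = -1824 + 734/(-1651) = -1824 + 734*(-1/1651) = -1824 - 734/1651 = -3012158/1651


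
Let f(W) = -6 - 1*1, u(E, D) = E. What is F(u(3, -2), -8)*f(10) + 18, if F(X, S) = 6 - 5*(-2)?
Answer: -94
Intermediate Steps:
f(W) = -7 (f(W) = -6 - 1 = -7)
F(X, S) = 16 (F(X, S) = 6 + 10 = 16)
F(u(3, -2), -8)*f(10) + 18 = 16*(-7) + 18 = -112 + 18 = -94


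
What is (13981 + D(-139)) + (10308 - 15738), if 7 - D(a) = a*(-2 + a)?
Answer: -11041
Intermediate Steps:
D(a) = 7 - a*(-2 + a)
(13981 + D(-139)) + (10308 - 15738) = (13981 + (7 - 1*(-139)² + 2*(-139))) + (10308 - 15738) = (13981 + (7 - 1*19321 - 278)) - 5430 = (13981 + (7 - 19321 - 278)) - 5430 = (13981 - 19592) - 5430 = -5611 - 5430 = -11041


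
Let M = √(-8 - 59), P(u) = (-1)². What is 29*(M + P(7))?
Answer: 29 + 29*I*√67 ≈ 29.0 + 237.38*I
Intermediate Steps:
P(u) = 1
M = I*√67 (M = √(-67) = I*√67 ≈ 8.1853*I)
29*(M + P(7)) = 29*(I*√67 + 1) = 29*(1 + I*√67) = 29 + 29*I*√67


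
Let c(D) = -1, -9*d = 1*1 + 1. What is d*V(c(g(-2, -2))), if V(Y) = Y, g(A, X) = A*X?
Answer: 2/9 ≈ 0.22222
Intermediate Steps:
d = -2/9 (d = -(1*1 + 1)/9 = -(1 + 1)/9 = -⅑*2 = -2/9 ≈ -0.22222)
d*V(c(g(-2, -2))) = -2/9*(-1) = 2/9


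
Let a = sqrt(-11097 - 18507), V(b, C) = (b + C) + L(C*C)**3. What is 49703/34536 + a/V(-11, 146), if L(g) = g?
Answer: 49703/34536 + 2*I*sqrt(7401)/9685390482631 ≈ 1.4392 + 1.7765e-11*I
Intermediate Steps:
V(b, C) = C + b + C**6 (V(b, C) = (b + C) + (C*C)**3 = (C + b) + (C**2)**3 = (C + b) + C**6 = C + b + C**6)
a = 2*I*sqrt(7401) (a = sqrt(-29604) = 2*I*sqrt(7401) ≈ 172.06*I)
49703/34536 + a/V(-11, 146) = 49703/34536 + (2*I*sqrt(7401))/(146 - 11 + 146**6) = 49703*(1/34536) + (2*I*sqrt(7401))/(146 - 11 + 9685390482496) = 49703/34536 + (2*I*sqrt(7401))/9685390482631 = 49703/34536 + (2*I*sqrt(7401))*(1/9685390482631) = 49703/34536 + 2*I*sqrt(7401)/9685390482631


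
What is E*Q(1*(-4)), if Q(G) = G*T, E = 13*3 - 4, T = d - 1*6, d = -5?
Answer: 1540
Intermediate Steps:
T = -11 (T = -5 - 1*6 = -5 - 6 = -11)
E = 35 (E = 39 - 4 = 35)
Q(G) = -11*G (Q(G) = G*(-11) = -11*G)
E*Q(1*(-4)) = 35*(-11*(-4)) = 35*44 = 1540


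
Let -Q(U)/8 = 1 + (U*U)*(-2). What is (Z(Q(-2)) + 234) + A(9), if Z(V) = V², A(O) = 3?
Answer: 3373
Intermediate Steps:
Q(U) = -8 + 16*U² (Q(U) = -8*(1 + (U*U)*(-2)) = -8*(1 + U²*(-2)) = -8*(1 - 2*U²) = -8 + 16*U²)
(Z(Q(-2)) + 234) + A(9) = ((-8 + 16*(-2)²)² + 234) + 3 = ((-8 + 16*4)² + 234) + 3 = ((-8 + 64)² + 234) + 3 = (56² + 234) + 3 = (3136 + 234) + 3 = 3370 + 3 = 3373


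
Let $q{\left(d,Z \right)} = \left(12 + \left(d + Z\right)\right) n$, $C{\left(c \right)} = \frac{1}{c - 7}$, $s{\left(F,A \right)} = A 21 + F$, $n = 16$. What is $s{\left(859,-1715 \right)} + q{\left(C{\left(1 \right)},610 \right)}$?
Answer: $- \frac{75620}{3} \approx -25207.0$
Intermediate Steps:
$s{\left(F,A \right)} = F + 21 A$ ($s{\left(F,A \right)} = 21 A + F = F + 21 A$)
$C{\left(c \right)} = \frac{1}{-7 + c}$
$q{\left(d,Z \right)} = 192 + 16 Z + 16 d$ ($q{\left(d,Z \right)} = \left(12 + \left(d + Z\right)\right) 16 = \left(12 + \left(Z + d\right)\right) 16 = \left(12 + Z + d\right) 16 = 192 + 16 Z + 16 d$)
$s{\left(859,-1715 \right)} + q{\left(C{\left(1 \right)},610 \right)} = \left(859 + 21 \left(-1715\right)\right) + \left(192 + 16 \cdot 610 + \frac{16}{-7 + 1}\right) = \left(859 - 36015\right) + \left(192 + 9760 + \frac{16}{-6}\right) = -35156 + \left(192 + 9760 + 16 \left(- \frac{1}{6}\right)\right) = -35156 + \left(192 + 9760 - \frac{8}{3}\right) = -35156 + \frac{29848}{3} = - \frac{75620}{3}$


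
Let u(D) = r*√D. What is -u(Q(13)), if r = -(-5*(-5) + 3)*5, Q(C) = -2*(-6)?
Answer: 280*√3 ≈ 484.97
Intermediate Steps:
Q(C) = 12
r = -140 (r = -(25 + 3)*5 = -1*28*5 = -28*5 = -140)
u(D) = -140*√D
-u(Q(13)) = -(-140)*√12 = -(-140)*2*√3 = -(-280)*√3 = 280*√3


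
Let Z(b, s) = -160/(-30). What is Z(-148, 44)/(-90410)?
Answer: -8/135615 ≈ -5.8990e-5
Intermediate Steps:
Z(b, s) = 16/3 (Z(b, s) = -160*(-1/30) = 16/3)
Z(-148, 44)/(-90410) = (16/3)/(-90410) = (16/3)*(-1/90410) = -8/135615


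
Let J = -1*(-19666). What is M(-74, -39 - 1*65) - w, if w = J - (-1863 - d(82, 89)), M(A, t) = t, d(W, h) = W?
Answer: -21715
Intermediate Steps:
J = 19666
w = 21611 (w = 19666 - (-1863 - 1*82) = 19666 - (-1863 - 82) = 19666 - 1*(-1945) = 19666 + 1945 = 21611)
M(-74, -39 - 1*65) - w = (-39 - 1*65) - 1*21611 = (-39 - 65) - 21611 = -104 - 21611 = -21715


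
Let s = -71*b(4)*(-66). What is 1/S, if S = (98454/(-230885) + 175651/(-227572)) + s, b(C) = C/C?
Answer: 861360020/4035300913477 ≈ 0.00021346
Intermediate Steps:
b(C) = 1
s = 4686 (s = -71*1*(-66) = -71*(-66) = 4686)
S = 4035300913477/861360020 (S = (98454/(-230885) + 175651/(-227572)) + 4686 = (98454*(-1/230885) + 175651*(-1/227572)) + 4686 = (-1614/3785 - 175651/227572) + 4686 = -1032140243/861360020 + 4686 = 4035300913477/861360020 ≈ 4684.8)
1/S = 1/(4035300913477/861360020) = 861360020/4035300913477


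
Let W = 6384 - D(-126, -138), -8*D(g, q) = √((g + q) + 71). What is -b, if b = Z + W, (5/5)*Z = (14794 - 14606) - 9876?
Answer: 3304 - I*√193/8 ≈ 3304.0 - 1.7366*I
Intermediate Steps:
Z = -9688 (Z = (14794 - 14606) - 9876 = 188 - 9876 = -9688)
D(g, q) = -√(71 + g + q)/8 (D(g, q) = -√((g + q) + 71)/8 = -√(71 + g + q)/8)
W = 6384 + I*√193/8 (W = 6384 - (-1)*√(71 - 126 - 138)/8 = 6384 - (-1)*√(-193)/8 = 6384 - (-1)*I*√193/8 = 6384 + I*√193/8 ≈ 6384.0 + 1.7366*I)
b = -3304 + I*√193/8 (b = -9688 + (6384 + I*√193/8) = -3304 + I*√193/8 ≈ -3304.0 + 1.7366*I)
-b = -(-3304 + I*√193/8) = 3304 - I*√193/8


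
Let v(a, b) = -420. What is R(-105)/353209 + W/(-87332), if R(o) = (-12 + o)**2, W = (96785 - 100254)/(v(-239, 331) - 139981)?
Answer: 167846450024927/4330872200123588 ≈ 0.038756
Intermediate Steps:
W = 3469/140401 (W = (96785 - 100254)/(-420 - 139981) = -3469/(-140401) = -3469*(-1/140401) = 3469/140401 ≈ 0.024708)
R(-105)/353209 + W/(-87332) = (-12 - 105)**2/353209 + (3469/140401)/(-87332) = (-117)**2*(1/353209) + (3469/140401)*(-1/87332) = 13689*(1/353209) - 3469/12261500132 = 13689/353209 - 3469/12261500132 = 167846450024927/4330872200123588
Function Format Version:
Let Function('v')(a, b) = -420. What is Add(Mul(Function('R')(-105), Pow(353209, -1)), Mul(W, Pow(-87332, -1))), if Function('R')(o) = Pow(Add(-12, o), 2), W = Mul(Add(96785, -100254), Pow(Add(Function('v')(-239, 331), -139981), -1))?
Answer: Rational(167846450024927, 4330872200123588) ≈ 0.038756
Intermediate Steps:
W = Rational(3469, 140401) (W = Mul(Add(96785, -100254), Pow(Add(-420, -139981), -1)) = Mul(-3469, Pow(-140401, -1)) = Mul(-3469, Rational(-1, 140401)) = Rational(3469, 140401) ≈ 0.024708)
Add(Mul(Function('R')(-105), Pow(353209, -1)), Mul(W, Pow(-87332, -1))) = Add(Mul(Pow(Add(-12, -105), 2), Pow(353209, -1)), Mul(Rational(3469, 140401), Pow(-87332, -1))) = Add(Mul(Pow(-117, 2), Rational(1, 353209)), Mul(Rational(3469, 140401), Rational(-1, 87332))) = Add(Mul(13689, Rational(1, 353209)), Rational(-3469, 12261500132)) = Add(Rational(13689, 353209), Rational(-3469, 12261500132)) = Rational(167846450024927, 4330872200123588)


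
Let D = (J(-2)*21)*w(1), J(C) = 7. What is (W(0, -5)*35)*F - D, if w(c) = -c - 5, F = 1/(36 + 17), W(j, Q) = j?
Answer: 882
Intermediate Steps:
F = 1/53 ≈ 0.018868
w(c) = -5 - c
D = -882 (D = (7*21)*(-5 - 1*1) = 147*(-5 - 1) = 147*(-6) = -882)
(W(0, -5)*35)*F - D = (0*35)*(1/53) - 1*(-882) = 0*(1/53) + 882 = 0 + 882 = 882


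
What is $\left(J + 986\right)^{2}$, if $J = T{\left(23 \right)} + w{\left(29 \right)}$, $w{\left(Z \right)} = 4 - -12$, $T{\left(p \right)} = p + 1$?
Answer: $1052676$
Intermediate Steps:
$T{\left(p \right)} = 1 + p$
$w{\left(Z \right)} = 16$ ($w{\left(Z \right)} = 4 + 12 = 16$)
$J = 40$ ($J = \left(1 + 23\right) + 16 = 24 + 16 = 40$)
$\left(J + 986\right)^{2} = \left(40 + 986\right)^{2} = 1026^{2} = 1052676$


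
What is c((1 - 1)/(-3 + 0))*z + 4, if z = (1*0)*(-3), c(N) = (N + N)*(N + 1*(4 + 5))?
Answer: 4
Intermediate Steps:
c(N) = 2*N*(9 + N) (c(N) = (2*N)*(N + 1*9) = (2*N)*(N + 9) = (2*N)*(9 + N) = 2*N*(9 + N))
z = 0 (z = 0*(-3) = 0)
c((1 - 1)/(-3 + 0))*z + 4 = (2*((1 - 1)/(-3 + 0))*(9 + (1 - 1)/(-3 + 0)))*0 + 4 = (2*(0/(-3))*(9 + 0/(-3)))*0 + 4 = (2*(0*(-1/3))*(9 + 0*(-1/3)))*0 + 4 = (2*0*(9 + 0))*0 + 4 = (2*0*9)*0 + 4 = 0*0 + 4 = 0 + 4 = 4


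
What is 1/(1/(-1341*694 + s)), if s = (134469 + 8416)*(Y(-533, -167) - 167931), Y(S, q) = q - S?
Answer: -23943455679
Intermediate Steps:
s = -23942525025 (s = (134469 + 8416)*((-167 - 1*(-533)) - 167931) = 142885*((-167 + 533) - 167931) = 142885*(366 - 167931) = 142885*(-167565) = -23942525025)
1/(1/(-1341*694 + s)) = 1/(1/(-1341*694 - 23942525025)) = 1/(1/(-930654 - 23942525025)) = 1/(1/(-23943455679)) = 1/(-1/23943455679) = -23943455679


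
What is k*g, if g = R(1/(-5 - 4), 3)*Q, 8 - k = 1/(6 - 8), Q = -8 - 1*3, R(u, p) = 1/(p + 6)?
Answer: -187/18 ≈ -10.389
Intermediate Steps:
R(u, p) = 1/(6 + p)
Q = -11 (Q = -8 - 3 = -11)
k = 17/2 (k = 8 - 1/(6 - 8) = 8 - 1/(-2) = 8 - 1*(-½) = 8 + ½ = 17/2 ≈ 8.5000)
g = -11/9 (g = -11/(6 + 3) = -11/9 ≈ -1.2222)
k*g = (17/2)*(-11/9) = -187/18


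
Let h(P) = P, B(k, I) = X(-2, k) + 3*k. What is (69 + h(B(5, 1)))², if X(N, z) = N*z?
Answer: 5476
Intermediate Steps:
B(k, I) = k (B(k, I) = -2*k + 3*k = k)
(69 + h(B(5, 1)))² = (69 + 5)² = 74² = 5476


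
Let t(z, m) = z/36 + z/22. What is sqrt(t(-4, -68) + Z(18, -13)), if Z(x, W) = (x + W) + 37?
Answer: sqrt(45419)/33 ≈ 6.4581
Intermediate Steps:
Z(x, W) = 37 + W + x (Z(x, W) = (W + x) + 37 = 37 + W + x)
t(z, m) = 29*z/396 (t(z, m) = z*(1/36) + z*(1/22) = z/36 + z/22 = 29*z/396)
sqrt(t(-4, -68) + Z(18, -13)) = sqrt((29/396)*(-4) + (37 - 13 + 18)) = sqrt(-29/99 + 42) = sqrt(4129/99) = sqrt(45419)/33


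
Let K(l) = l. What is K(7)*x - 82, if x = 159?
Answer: 1031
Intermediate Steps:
K(7)*x - 82 = 7*159 - 82 = 1113 - 82 = 1031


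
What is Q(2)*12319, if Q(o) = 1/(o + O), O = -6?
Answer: -12319/4 ≈ -3079.8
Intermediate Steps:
Q(o) = 1/(-6 + o) (Q(o) = 1/(o - 6) = 1/(-6 + o))
Q(2)*12319 = 12319/(-6 + 2) = 12319/(-4) = -¼*12319 = -12319/4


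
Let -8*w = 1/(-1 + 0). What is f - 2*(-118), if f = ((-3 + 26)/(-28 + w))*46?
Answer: 44164/223 ≈ 198.04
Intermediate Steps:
w = 1/8 (w = -1/(8*(-1 + 0)) = -1/8/(-1) = -1/8*(-1) = 1/8 ≈ 0.12500)
f = -8464/223 (f = ((-3 + 26)/(-28 + 1/8))*46 = (23/(-223/8))*46 = (23*(-8/223))*46 = -184/223*46 = -8464/223 ≈ -37.955)
f - 2*(-118) = -8464/223 - 2*(-118) = -8464/223 - 1*(-236) = -8464/223 + 236 = 44164/223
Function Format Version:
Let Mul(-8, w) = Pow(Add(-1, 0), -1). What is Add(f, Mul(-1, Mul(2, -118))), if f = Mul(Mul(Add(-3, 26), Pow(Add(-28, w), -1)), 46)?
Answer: Rational(44164, 223) ≈ 198.04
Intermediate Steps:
w = Rational(1, 8) (w = Mul(Rational(-1, 8), Pow(Add(-1, 0), -1)) = Mul(Rational(-1, 8), Pow(-1, -1)) = Mul(Rational(-1, 8), -1) = Rational(1, 8) ≈ 0.12500)
f = Rational(-8464, 223) (f = Mul(Mul(Add(-3, 26), Pow(Add(-28, Rational(1, 8)), -1)), 46) = Mul(Mul(23, Pow(Rational(-223, 8), -1)), 46) = Mul(Mul(23, Rational(-8, 223)), 46) = Mul(Rational(-184, 223), 46) = Rational(-8464, 223) ≈ -37.955)
Add(f, Mul(-1, Mul(2, -118))) = Add(Rational(-8464, 223), Mul(-1, Mul(2, -118))) = Add(Rational(-8464, 223), Mul(-1, -236)) = Add(Rational(-8464, 223), 236) = Rational(44164, 223)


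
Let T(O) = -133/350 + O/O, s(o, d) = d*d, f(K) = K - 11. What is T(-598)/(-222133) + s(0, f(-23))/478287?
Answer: 12824460503/5312166308550 ≈ 0.0024142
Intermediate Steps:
f(K) = -11 + K
s(o, d) = d**2
T(O) = 31/50 (T(O) = -133*1/350 + 1 = -19/50 + 1 = 31/50)
T(-598)/(-222133) + s(0, f(-23))/478287 = (31/50)/(-222133) + (-11 - 23)**2/478287 = (31/50)*(-1/222133) + (-34)**2*(1/478287) = -31/11106650 + 1156*(1/478287) = -31/11106650 + 1156/478287 = 12824460503/5312166308550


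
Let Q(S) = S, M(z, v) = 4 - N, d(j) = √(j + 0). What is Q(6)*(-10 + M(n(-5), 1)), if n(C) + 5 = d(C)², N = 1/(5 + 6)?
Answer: -402/11 ≈ -36.545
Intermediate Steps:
d(j) = √j
N = 1/11 ≈ 0.090909
n(C) = -5 + C (n(C) = -5 + (√C)² = -5 + C)
M(z, v) = 43/11 (M(z, v) = 4 - 1*1/11 = 4 - 1/11 = 43/11)
Q(6)*(-10 + M(n(-5), 1)) = 6*(-10 + 43/11) = 6*(-67/11) = -402/11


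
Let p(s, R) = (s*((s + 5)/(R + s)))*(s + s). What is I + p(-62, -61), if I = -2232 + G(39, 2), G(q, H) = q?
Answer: 56159/41 ≈ 1369.7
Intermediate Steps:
p(s, R) = 2*s²*(5 + s)/(R + s) (p(s, R) = (s*((5 + s)/(R + s)))*(2*s) = (s*(5 + s)/(R + s))*(2*s) = 2*s²*(5 + s)/(R + s))
I = -2193 (I = -2232 + 39 = -2193)
I + p(-62, -61) = -2193 + 2*(-62)²*(5 - 62)/(-61 - 62) = -2193 + 2*3844*(-57)/(-123) = -2193 + 2*3844*(-1/123)*(-57) = -2193 + 146072/41 = 56159/41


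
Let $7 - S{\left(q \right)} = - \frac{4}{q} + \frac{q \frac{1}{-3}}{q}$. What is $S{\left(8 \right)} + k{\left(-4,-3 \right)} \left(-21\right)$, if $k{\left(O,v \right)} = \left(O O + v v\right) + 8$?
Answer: $- \frac{4111}{6} \approx -685.17$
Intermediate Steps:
$S{\left(q \right)} = \frac{22}{3} + \frac{4}{q}$ ($S{\left(q \right)} = 7 - \left(- \frac{4}{q} + \frac{q \frac{1}{-3}}{q}\right) = 7 - \left(- \frac{4}{q} + \frac{q \left(- \frac{1}{3}\right)}{q}\right) = 7 - \left(- \frac{4}{q} + \frac{\left(- \frac{1}{3}\right) q}{q}\right) = 7 - \left(- \frac{4}{q} - \frac{1}{3}\right) = 7 - \left(- \frac{1}{3} - \frac{4}{q}\right) = 7 + \left(\frac{1}{3} + \frac{4}{q}\right) = \frac{22}{3} + \frac{4}{q}$)
$k{\left(O,v \right)} = 8 + O^{2} + v^{2}$ ($k{\left(O,v \right)} = \left(O^{2} + v^{2}\right) + 8 = 8 + O^{2} + v^{2}$)
$S{\left(8 \right)} + k{\left(-4,-3 \right)} \left(-21\right) = \left(\frac{22}{3} + \frac{4}{8}\right) + \left(8 + \left(-4\right)^{2} + \left(-3\right)^{2}\right) \left(-21\right) = \left(\frac{22}{3} + 4 \cdot \frac{1}{8}\right) + \left(8 + 16 + 9\right) \left(-21\right) = \left(\frac{22}{3} + \frac{1}{2}\right) + 33 \left(-21\right) = \frac{47}{6} - 693 = - \frac{4111}{6}$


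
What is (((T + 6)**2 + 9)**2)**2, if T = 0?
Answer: 4100625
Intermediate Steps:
(((T + 6)**2 + 9)**2)**2 = (((0 + 6)**2 + 9)**2)**2 = ((6**2 + 9)**2)**2 = ((36 + 9)**2)**2 = (45**2)**2 = 2025**2 = 4100625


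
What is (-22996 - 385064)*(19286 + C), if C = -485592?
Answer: 190280826360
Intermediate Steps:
(-22996 - 385064)*(19286 + C) = (-22996 - 385064)*(19286 - 485592) = -408060*(-466306) = 190280826360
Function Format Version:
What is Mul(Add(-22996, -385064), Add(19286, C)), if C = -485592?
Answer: 190280826360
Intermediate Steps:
Mul(Add(-22996, -385064), Add(19286, C)) = Mul(Add(-22996, -385064), Add(19286, -485592)) = Mul(-408060, -466306) = 190280826360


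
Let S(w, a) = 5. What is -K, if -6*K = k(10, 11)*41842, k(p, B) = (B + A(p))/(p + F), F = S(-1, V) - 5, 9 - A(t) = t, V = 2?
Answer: 20921/3 ≈ 6973.7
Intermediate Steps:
A(t) = 9 - t
F = 0 (F = 5 - 5 = 0)
k(p, B) = (9 + B - p)/p (k(p, B) = (B + (9 - p))/(p + 0) = (9 + B - p)/p)
K = -20921/3 (K = -(9 + 11 - 1*10)/10*41842/6 = -(9 + 11 - 10)/10*41842/6 = -(⅒)*10*41842/6 = -41842/6 = -⅙*41842 = -20921/3 ≈ -6973.7)
-K = -1*(-20921/3) = 20921/3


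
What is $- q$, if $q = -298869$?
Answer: $298869$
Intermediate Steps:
$- q = \left(-1\right) \left(-298869\right) = 298869$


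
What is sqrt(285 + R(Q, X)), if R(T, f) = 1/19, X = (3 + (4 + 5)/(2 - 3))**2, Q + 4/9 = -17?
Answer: 2*sqrt(25726)/19 ≈ 16.884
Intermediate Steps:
Q = -157/9 (Q = -4/9 - 17 = -157/9 ≈ -17.444)
X = 36 (X = (3 + 9/(-1))**2 = (3 + 9*(-1))**2 = (3 - 9)**2 = (-6)**2 = 36)
R(T, f) = 1/19
sqrt(285 + R(Q, X)) = sqrt(285 + 1/19) = sqrt(5416/19) = 2*sqrt(25726)/19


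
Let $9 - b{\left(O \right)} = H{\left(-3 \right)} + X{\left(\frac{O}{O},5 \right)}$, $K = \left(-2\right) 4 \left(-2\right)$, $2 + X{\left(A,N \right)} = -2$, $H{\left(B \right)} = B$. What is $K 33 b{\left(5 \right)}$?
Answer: $8448$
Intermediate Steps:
$X{\left(A,N \right)} = -4$ ($X{\left(A,N \right)} = -2 - 2 = -4$)
$K = 16$ ($K = \left(-8\right) \left(-2\right) = 16$)
$b{\left(O \right)} = 16$ ($b{\left(O \right)} = 9 - \left(-3 - 4\right) = 9 - -7 = 9 + 7 = 16$)
$K 33 b{\left(5 \right)} = 16 \cdot 33 \cdot 16 = 528 \cdot 16 = 8448$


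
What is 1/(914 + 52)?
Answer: 1/966 ≈ 0.0010352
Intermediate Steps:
1/(914 + 52) = 1/966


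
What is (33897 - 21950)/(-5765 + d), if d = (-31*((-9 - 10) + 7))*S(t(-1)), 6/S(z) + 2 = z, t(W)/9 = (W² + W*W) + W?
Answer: -83629/38123 ≈ -2.1937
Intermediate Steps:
t(W) = 9*W + 18*W² (t(W) = 9*((W² + W*W) + W) = 9*((W² + W²) + W) = 9*(2*W² + W) = 9*(W + 2*W²) = 9*W + 18*W²)
S(z) = 6/(-2 + z)
d = 2232/7 (d = (-31*((-9 - 10) + 7))*(6/(-2 + 9*(-1)*(1 + 2*(-1)))) = (-31*(-19 + 7))*(6/(-2 + 9*(-1)*(1 - 2))) = (-31*(-12))*(6/(-2 + 9*(-1)*(-1))) = 372*(6/(-2 + 9)) = 372*(6/7) = 2232/7 ≈ 318.86)
(33897 - 21950)/(-5765 + d) = (33897 - 21950)/(-5765 + 2232/7) = 11947/(-38123/7) = 11947*(-7/38123) = -83629/38123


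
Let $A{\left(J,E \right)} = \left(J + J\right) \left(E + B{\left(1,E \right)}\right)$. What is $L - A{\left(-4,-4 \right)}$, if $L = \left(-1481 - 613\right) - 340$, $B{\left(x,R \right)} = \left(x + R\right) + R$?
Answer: $-2522$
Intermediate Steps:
$B{\left(x,R \right)} = x + 2 R$ ($B{\left(x,R \right)} = \left(R + x\right) + R = x + 2 R$)
$L = -2434$ ($L = -2094 - 340 = -2434$)
$A{\left(J,E \right)} = 2 J \left(1 + 3 E\right)$ ($A{\left(J,E \right)} = \left(J + J\right) \left(E + \left(1 + 2 E\right)\right) = 2 J \left(1 + 3 E\right)$)
$L - A{\left(-4,-4 \right)} = -2434 - 2 \left(-4\right) \left(1 + 3 \left(-4\right)\right) = -2434 - 2 \left(-4\right) \left(1 - 12\right) = -2434 - 2 \left(-4\right) \left(-11\right) = -2434 - 88 = -2522$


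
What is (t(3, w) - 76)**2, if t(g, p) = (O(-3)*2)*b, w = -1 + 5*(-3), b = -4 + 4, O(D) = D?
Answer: 5776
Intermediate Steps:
b = 0
w = -16 (w = -1 - 15 = -16)
t(g, p) = 0 (t(g, p) = -3*2*0 = -6*0 = 0)
(t(3, w) - 76)**2 = (0 - 76)**2 = (-76)**2 = 5776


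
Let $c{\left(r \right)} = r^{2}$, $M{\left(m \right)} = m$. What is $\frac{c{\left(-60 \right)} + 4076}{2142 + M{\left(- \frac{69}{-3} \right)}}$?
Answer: $\frac{7676}{2165} \approx 3.5455$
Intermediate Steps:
$\frac{c{\left(-60 \right)} + 4076}{2142 + M{\left(- \frac{69}{-3} \right)}} = \frac{\left(-60\right)^{2} + 4076}{2142 - \frac{69}{-3}} = \frac{3600 + 4076}{2142 - -23} = \frac{7676}{2142 + 23} = \frac{7676}{2165}$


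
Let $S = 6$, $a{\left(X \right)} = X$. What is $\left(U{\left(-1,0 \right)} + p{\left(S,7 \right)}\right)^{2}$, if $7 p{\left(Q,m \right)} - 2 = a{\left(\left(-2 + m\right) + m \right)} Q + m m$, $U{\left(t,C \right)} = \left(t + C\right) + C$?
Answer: $\frac{13456}{49} \approx 274.61$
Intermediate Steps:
$U{\left(t,C \right)} = t + 2 C$ ($U{\left(t,C \right)} = \left(C + t\right) + C = t + 2 C$)
$p{\left(Q,m \right)} = \frac{2}{7} + \frac{m^{2}}{7} + \frac{Q \left(-2 + 2 m\right)}{7}$ ($p{\left(Q,m \right)} = \frac{2}{7} + \frac{\left(\left(-2 + m\right) + m\right) Q + m m}{7} = \frac{2}{7} + \frac{\left(-2 + 2 m\right) Q + m^{2}}{7} = \frac{2}{7} + \frac{Q \left(-2 + 2 m\right) + m^{2}}{7} = \frac{2}{7} + \frac{m^{2} + Q \left(-2 + 2 m\right)}{7} = \frac{2}{7} + \left(\frac{m^{2}}{7} + \frac{Q \left(-2 + 2 m\right)}{7}\right) = \frac{2}{7} + \frac{m^{2}}{7} + \frac{Q \left(-2 + 2 m\right)}{7}$)
$\left(U{\left(-1,0 \right)} + p{\left(S,7 \right)}\right)^{2} = \left(\left(-1 + 2 \cdot 0\right) + \left(\frac{2}{7} + \frac{7^{2}}{7} + \frac{2}{7} \cdot 6 \left(-1 + 7\right)\right)\right)^{2} = \left(\left(-1 + 0\right) + \left(\frac{2}{7} + \frac{1}{7} \cdot 49 + \frac{2}{7} \cdot 6 \cdot 6\right)\right)^{2} = \left(-1 + \left(\frac{2}{7} + 7 + \frac{72}{7}\right)\right)^{2} = \left(-1 + \frac{123}{7}\right)^{2} = \left(\frac{116}{7}\right)^{2} = \frac{13456}{49}$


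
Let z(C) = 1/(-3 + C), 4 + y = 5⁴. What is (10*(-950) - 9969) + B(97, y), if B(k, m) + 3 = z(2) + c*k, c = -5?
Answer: -19958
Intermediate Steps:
y = 621 (y = -4 + 5⁴ = -4 + 625 = 621)
B(k, m) = -4 - 5*k (B(k, m) = -3 + (1/(-3 + 2) - 5*k) = -3 + (1/(-1) - 5*k) = -3 + (-1 - 5*k) = -4 - 5*k)
(10*(-950) - 9969) + B(97, y) = (10*(-950) - 9969) + (-4 - 5*97) = (-9500 - 9969) + (-4 - 485) = -19469 - 489 = -19958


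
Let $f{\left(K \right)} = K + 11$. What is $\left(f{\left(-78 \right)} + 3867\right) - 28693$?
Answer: $-24893$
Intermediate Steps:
$f{\left(K \right)} = 11 + K$
$\left(f{\left(-78 \right)} + 3867\right) - 28693 = \left(\left(11 - 78\right) + 3867\right) - 28693 = \left(-67 + 3867\right) - 28693 = 3800 - 28693 = -24893$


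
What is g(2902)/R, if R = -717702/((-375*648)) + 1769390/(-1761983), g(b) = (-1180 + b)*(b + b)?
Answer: 713209776963012000/139102825511 ≈ 5.1272e+6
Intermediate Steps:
g(b) = 2*b*(-1180 + b) (g(b) = (-1180 + b)*(2*b) = 2*b*(-1180 + b))
R = 139102825511/71360311500 (R = -717702/(-243000) + 1769390*(-1/1761983) = -717702*(-1/243000) - 1769390/1761983 = 119617/40500 - 1769390/1761983 = 139102825511/71360311500 ≈ 1.9493)
g(2902)/R = (2*2902*(-1180 + 2902))/(139102825511/71360311500) = (2*2902*1722)*(71360311500/139102825511) = 9994488*(71360311500/139102825511) = 713209776963012000/139102825511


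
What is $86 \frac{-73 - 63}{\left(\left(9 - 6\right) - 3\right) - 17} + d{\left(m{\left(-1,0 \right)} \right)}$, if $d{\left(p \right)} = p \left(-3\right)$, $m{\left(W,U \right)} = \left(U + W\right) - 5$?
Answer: $706$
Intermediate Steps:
$m{\left(W,U \right)} = -5 + U + W$
$d{\left(p \right)} = - 3 p$
$86 \frac{-73 - 63}{\left(\left(9 - 6\right) - 3\right) - 17} + d{\left(m{\left(-1,0 \right)} \right)} = 86 \frac{-73 - 63}{\left(\left(9 - 6\right) - 3\right) - 17} - 3 \left(-5 + 0 - 1\right) = 86 \left(- \frac{136}{\left(3 - 3\right) - 17}\right) - -18 = 86 \left(- \frac{136}{0 - 17}\right) + 18 = 86 \left(- \frac{136}{-17}\right) + 18 = 86 \left(\left(-136\right) \left(- \frac{1}{17}\right)\right) + 18 = 86 \cdot 8 + 18 = 688 + 18 = 706$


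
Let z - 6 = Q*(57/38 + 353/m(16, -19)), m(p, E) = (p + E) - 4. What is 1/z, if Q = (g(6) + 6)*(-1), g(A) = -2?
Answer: 7/1412 ≈ 0.0049575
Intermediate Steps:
m(p, E) = -4 + E + p (m(p, E) = (E + p) - 4 = -4 + E + p)
Q = -4 (Q = (-2 + 6)*(-1) = 4*(-1) = -4)
z = 1412/7 (z = 6 - 4*(57/38 + 353/(-4 - 19 + 16)) = 6 - 4*(57*(1/38) + 353/(-7)) = 6 - 4*(3/2 + 353*(-⅐)) = 6 - 4*(3/2 - 353/7) = 6 - 4*(-685/14) = 6 + 1370/7 = 1412/7 ≈ 201.71)
1/z = 1/(1412/7) = 7/1412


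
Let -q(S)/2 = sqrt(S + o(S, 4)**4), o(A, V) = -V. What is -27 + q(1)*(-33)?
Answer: -27 + 66*sqrt(257) ≈ 1031.1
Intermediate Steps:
q(S) = -2*sqrt(256 + S) (q(S) = -2*sqrt(S + (-1*4)**4) = -2*sqrt(S + (-4)**4) = -2*sqrt(S + 256) = -2*sqrt(256 + S))
-27 + q(1)*(-33) = -27 - 2*sqrt(256 + 1)*(-33) = -27 - 2*sqrt(257)*(-33) = -27 + 66*sqrt(257)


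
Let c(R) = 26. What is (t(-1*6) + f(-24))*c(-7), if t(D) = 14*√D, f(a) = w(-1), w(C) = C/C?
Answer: 26 + 364*I*√6 ≈ 26.0 + 891.61*I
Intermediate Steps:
w(C) = 1
f(a) = 1
(t(-1*6) + f(-24))*c(-7) = (14*√(-1*6) + 1)*26 = (14*√(-6) + 1)*26 = (14*(I*√6) + 1)*26 = (14*I*√6 + 1)*26 = (1 + 14*I*√6)*26 = 26 + 364*I*√6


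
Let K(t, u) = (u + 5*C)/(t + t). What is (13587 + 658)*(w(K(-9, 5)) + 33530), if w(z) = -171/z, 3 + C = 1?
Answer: 468865628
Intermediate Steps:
C = -2 (C = -3 + 1 = -2)
K(t, u) = (-10 + u)/(2*t) (K(t, u) = (u + 5*(-2))/(t + t) = (u - 10)/((2*t)) = (-10 + u)*(1/(2*t)) = (-10 + u)/(2*t))
(13587 + 658)*(w(K(-9, 5)) + 33530) = (13587 + 658)*(-171*(-18/(-10 + 5)) + 33530) = 14245*(-171/((½)*(-⅑)*(-5)) + 33530) = 14245*(-171/5/18 + 33530) = 14245*(-171*18/5 + 33530) = 14245*(-3078/5 + 33530) = 14245*(164572/5) = 468865628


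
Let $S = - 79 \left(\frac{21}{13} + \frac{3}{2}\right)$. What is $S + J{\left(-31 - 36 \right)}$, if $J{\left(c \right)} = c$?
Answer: $- \frac{8141}{26} \approx -313.12$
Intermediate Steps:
$S = - \frac{6399}{26}$ ($S = - 79 \left(21 \cdot \frac{1}{13} + 3 \cdot \frac{1}{2}\right) = - 79 \left(\frac{21}{13} + \frac{3}{2}\right) = \left(-79\right) \frac{81}{26} = - \frac{6399}{26} \approx -246.12$)
$S + J{\left(-31 - 36 \right)} = - \frac{6399}{26} - 67 = - \frac{8141}{26}$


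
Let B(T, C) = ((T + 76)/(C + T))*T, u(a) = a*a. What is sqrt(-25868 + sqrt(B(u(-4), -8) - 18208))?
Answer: sqrt(-25868 + 2*I*sqrt(4506)) ≈ 0.4174 + 160.84*I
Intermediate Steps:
u(a) = a**2
B(T, C) = T*(76 + T)/(C + T) (B(T, C) = ((76 + T)/(C + T))*T = T*(76 + T)/(C + T))
sqrt(-25868 + sqrt(B(u(-4), -8) - 18208)) = sqrt(-25868 + sqrt((-4)**2*(76 + (-4)**2)/(-8 + (-4)**2) - 18208)) = sqrt(-25868 + sqrt(16*(76 + 16)/(-8 + 16) - 18208)) = sqrt(-25868 + sqrt(16*92/8 - 18208)) = sqrt(-25868 + sqrt(16*(1/8)*92 - 18208)) = sqrt(-25868 + sqrt(184 - 18208)) = sqrt(-25868 + sqrt(-18024)) = sqrt(-25868 + 2*I*sqrt(4506))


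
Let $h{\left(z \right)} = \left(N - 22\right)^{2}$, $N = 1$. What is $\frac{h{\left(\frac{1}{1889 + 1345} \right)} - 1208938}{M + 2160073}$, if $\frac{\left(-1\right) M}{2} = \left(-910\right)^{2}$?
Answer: $- \frac{1208497}{503873} \approx -2.3984$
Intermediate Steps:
$M = -1656200$ ($M = - 2 \left(-910\right)^{2} = \left(-2\right) 828100 = -1656200$)
$h{\left(z \right)} = 441$ ($h{\left(z \right)} = \left(1 - 22\right)^{2} = \left(-21\right)^{2} = 441$)
$\frac{h{\left(\frac{1}{1889 + 1345} \right)} - 1208938}{M + 2160073} = \frac{441 - 1208938}{-1656200 + 2160073} = - \frac{1208497}{503873}$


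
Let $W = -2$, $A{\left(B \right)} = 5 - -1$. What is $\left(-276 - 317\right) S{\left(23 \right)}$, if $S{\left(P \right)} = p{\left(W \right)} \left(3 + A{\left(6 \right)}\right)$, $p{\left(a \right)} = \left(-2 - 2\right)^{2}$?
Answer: $-85392$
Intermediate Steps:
$A{\left(B \right)} = 6$ ($A{\left(B \right)} = 5 + 1 = 6$)
$p{\left(a \right)} = 16$ ($p{\left(a \right)} = \left(-4\right)^{2} = 16$)
$S{\left(P \right)} = 144$ ($S{\left(P \right)} = 16 \left(3 + 6\right) = 16 \cdot 9 = 144$)
$\left(-276 - 317\right) S{\left(23 \right)} = \left(-276 - 317\right) 144 = \left(-593\right) 144 = -85392$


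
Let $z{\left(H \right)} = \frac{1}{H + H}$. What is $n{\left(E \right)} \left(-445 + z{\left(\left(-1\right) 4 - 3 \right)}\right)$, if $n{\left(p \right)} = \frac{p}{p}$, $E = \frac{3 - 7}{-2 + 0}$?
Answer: $- \frac{6231}{14} \approx -445.07$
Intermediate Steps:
$E = 2$ ($E = - \frac{4}{-2} = \left(-4\right) \left(- \frac{1}{2}\right) = 2$)
$z{\left(H \right)} = \frac{1}{2 H}$
$n{\left(p \right)} = 1$
$n{\left(E \right)} \left(-445 + z{\left(\left(-1\right) 4 - 3 \right)}\right) = 1 \left(-445 + \frac{1}{2 \left(\left(-1\right) 4 - 3\right)}\right) = 1 \left(-445 + \frac{1}{2 \left(-4 - 3\right)}\right) = 1 \left(-445 + \frac{1}{2 \left(-7\right)}\right) = 1 \left(-445 + \frac{1}{2} \left(- \frac{1}{7}\right)\right) = 1 \left(-445 - \frac{1}{14}\right) = 1 \left(- \frac{6231}{14}\right) = - \frac{6231}{14}$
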